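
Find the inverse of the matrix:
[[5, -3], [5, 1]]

For [[a,b],[c,d]], inverse = (1/det)·[[d,-b],[-c,a]]
det = (5)(1) - (-3)(5) = 5 - -15 = 20
Inverse = (1/20)·[[1, 3], [-5, 5]]
= [[1/20, 3/20], [-1/4, 1/4]]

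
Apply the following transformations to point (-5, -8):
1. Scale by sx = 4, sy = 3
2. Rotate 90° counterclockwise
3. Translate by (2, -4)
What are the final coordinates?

Step 1: Scale → (-20, -24)
Step 2: Rotate 90° → (24, -20)
Step 3: Translate → (26, -24)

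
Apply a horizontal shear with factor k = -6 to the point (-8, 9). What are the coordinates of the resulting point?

Shear matrix for horizontal shear with factor k = -6:
[[1, -6], [0, 1]]
Result: (-8, 9) → (-62, 9)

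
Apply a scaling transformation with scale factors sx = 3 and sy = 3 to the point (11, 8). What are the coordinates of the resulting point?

Scaling matrix:
[[3, 0], [0, 3]]
Result: (11 × 3, 8 × 3) = (33, 24)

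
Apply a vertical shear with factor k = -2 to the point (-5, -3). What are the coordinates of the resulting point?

Shear matrix for vertical shear with factor k = -2:
[[1, 0], [-2, 1]]
Result: (-5, -3) → (-5, 7)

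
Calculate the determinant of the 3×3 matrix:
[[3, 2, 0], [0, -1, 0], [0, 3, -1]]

Expansion along first row:
det = 3·det([[-1,0],[3,-1]]) - 2·det([[0,0],[0,-1]]) + 0·det([[0,-1],[0,3]])
    = 3·(-1·-1 - 0·3) - 2·(0·-1 - 0·0) + 0·(0·3 - -1·0)
    = 3·1 - 2·0 + 0·0
    = 3 + 0 + 0 = 3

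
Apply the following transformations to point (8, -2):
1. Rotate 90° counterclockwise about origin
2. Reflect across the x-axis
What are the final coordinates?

Step 1: Rotate 90° → (2, 8)
Step 2: Reflect across x-axis → (2, -8)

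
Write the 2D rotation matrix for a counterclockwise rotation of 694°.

Rotation matrix formula: [[cos θ, -sin θ], [sin θ, cos θ]]
For θ = 694°:
cos(694°) = 0.8988
sin(694°) = -0.4384
Result: [[0.8988, 0.4384], [-0.4384, 0.8988]]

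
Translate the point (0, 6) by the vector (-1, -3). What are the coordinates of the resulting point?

Translation by (-1, -3) (homogeneous matrix [[1, 0, -1], [0, 1, -3], [0, 0, 1]]):
x' = 0 + -1 = -1
y' = 6 + -3 = 3
Result: (-1, 3)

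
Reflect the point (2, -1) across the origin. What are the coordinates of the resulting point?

Reflection across origin: (2, -1) → (-2, 1)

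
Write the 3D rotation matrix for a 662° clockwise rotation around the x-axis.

Rotation matrix for clockwise 662° around x-axis:
A clockwise rotation by 662° is a counterclockwise rotation by -662°.
cos(-662°) = 0.5299, sin(-662°) = 0.8480
Result: [[1, 0, 0], [0, 0.5299, -0.8480], [0, 0.8480, 0.5299]]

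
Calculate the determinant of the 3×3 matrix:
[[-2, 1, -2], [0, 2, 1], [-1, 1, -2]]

Expansion along first row:
det = -2·det([[2,1],[1,-2]]) - 1·det([[0,1],[-1,-2]]) + -2·det([[0,2],[-1,1]])
    = -2·(2·-2 - 1·1) - 1·(0·-2 - 1·-1) + -2·(0·1 - 2·-1)
    = -2·-5 - 1·1 + -2·2
    = 10 + -1 + -4 = 5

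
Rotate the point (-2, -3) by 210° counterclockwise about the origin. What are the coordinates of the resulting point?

Rotation matrix for 210°: [[cos 210°, -sin 210°], [sin 210°, cos 210°]] ≈ [[-0.866025, 0.500000], [-0.500000, -0.866025]]
[[-0.866025, 0.500000], [-0.500000, -0.866025]] × [-2, -3]ᵀ ≈ [0.2321, 3.5981]ᵀ
Result: (0.2321, 3.5981)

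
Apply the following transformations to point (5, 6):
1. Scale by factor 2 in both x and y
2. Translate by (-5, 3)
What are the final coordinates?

Step 1: Scale (5, 6) by 2 → (10, 12)
Step 2: Translate by (-5, 3) → (5, 15)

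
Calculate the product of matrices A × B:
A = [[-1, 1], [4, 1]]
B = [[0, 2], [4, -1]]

Matrix multiplication:
C[0][0] = -1×0 + 1×4 = 4
C[0][1] = -1×2 + 1×-1 = -3
C[1][0] = 4×0 + 1×4 = 4
C[1][1] = 4×2 + 1×-1 = 7
Result: [[4, -3], [4, 7]]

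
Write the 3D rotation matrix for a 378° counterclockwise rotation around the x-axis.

Rotation matrix for counterclockwise 378° around x-axis:
cos(378°) = 0.9511, sin(378°) = 0.3090
Result: [[1, 0, 0], [0, 0.9511, -0.3090], [0, 0.3090, 0.9511]]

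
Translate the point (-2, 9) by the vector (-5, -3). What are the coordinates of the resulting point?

Translation by (-5, -3) (homogeneous matrix [[1, 0, -5], [0, 1, -3], [0, 0, 1]]):
x' = -2 + -5 = -7
y' = 9 + -3 = 6
Result: (-7, 6)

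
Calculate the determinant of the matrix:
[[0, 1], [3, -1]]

For a 2×2 matrix [[a, b], [c, d]], det = ad - bc
det = (0)(-1) - (1)(3) = 0 - 3 = -3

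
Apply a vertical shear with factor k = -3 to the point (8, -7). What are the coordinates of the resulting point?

Shear matrix for vertical shear with factor k = -3:
[[1, 0], [-3, 1]]
Result: (8, -7) → (8, -31)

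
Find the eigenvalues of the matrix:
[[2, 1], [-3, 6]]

Characteristic equation: det(A - λI) = 0
λ² - (trace)λ + (det) = 0
trace = 2 + 6 = 8, det = (2)(6) - (1)(-3) = 15
λ² - (8)λ + (15) = 0
λ = (8 ± √((8)² - 4·(15))) / 2 = (8 ± √4) / 2
Solving: λ = 3, 5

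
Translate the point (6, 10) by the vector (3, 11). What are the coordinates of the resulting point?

Translation by (3, 11) (homogeneous matrix [[1, 0, 3], [0, 1, 11], [0, 0, 1]]):
x' = 6 + 3 = 9
y' = 10 + 11 = 21
Result: (9, 21)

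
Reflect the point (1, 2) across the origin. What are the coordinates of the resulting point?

Reflection across origin: (1, 2) → (-1, -2)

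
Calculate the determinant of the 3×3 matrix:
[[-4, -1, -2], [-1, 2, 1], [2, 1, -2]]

Expansion along first row:
det = -4·det([[2,1],[1,-2]]) - -1·det([[-1,1],[2,-2]]) + -2·det([[-1,2],[2,1]])
    = -4·(2·-2 - 1·1) - -1·(-1·-2 - 1·2) + -2·(-1·1 - 2·2)
    = -4·-5 - -1·0 + -2·-5
    = 20 + 0 + 10 = 30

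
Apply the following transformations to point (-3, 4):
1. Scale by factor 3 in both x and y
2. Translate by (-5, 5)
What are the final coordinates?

Step 1: Scale (-3, 4) by 3 → (-9, 12)
Step 2: Translate by (-5, 5) → (-14, 17)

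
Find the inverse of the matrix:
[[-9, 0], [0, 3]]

For [[a,b],[c,d]], inverse = (1/det)·[[d,-b],[-c,a]]
det = (-9)(3) - (0)(0) = -27 - 0 = -27
Inverse = (1/-27)·[[3, 0], [0, -9]]
= [[-1/9, 0], [0, 1/3]]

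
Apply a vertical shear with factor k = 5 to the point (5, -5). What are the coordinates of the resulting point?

Shear matrix for vertical shear with factor k = 5:
[[1, 0], [5, 1]]
Result: (5, -5) → (5, 20)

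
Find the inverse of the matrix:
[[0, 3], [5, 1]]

For [[a,b],[c,d]], inverse = (1/det)·[[d,-b],[-c,a]]
det = (0)(1) - (3)(5) = 0 - 15 = -15
Inverse = (1/-15)·[[1, -3], [-5, 0]]
= [[-1/15, 1/5], [1/3, 0]]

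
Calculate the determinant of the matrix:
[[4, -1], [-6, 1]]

For a 2×2 matrix [[a, b], [c, d]], det = ad - bc
det = (4)(1) - (-1)(-6) = 4 - 6 = -2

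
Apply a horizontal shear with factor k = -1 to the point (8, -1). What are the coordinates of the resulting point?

Shear matrix for horizontal shear with factor k = -1:
[[1, -1], [0, 1]]
Result: (8, -1) → (9, -1)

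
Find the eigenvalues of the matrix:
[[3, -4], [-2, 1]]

Characteristic equation: det(A - λI) = 0
λ² - (trace)λ + (det) = 0
trace = 3 + 1 = 4, det = (3)(1) - (-4)(-2) = -5
λ² - (4)λ + (-5) = 0
λ = (4 ± √((4)² - 4·(-5))) / 2 = (4 ± √36) / 2
Solving: λ = -1, 5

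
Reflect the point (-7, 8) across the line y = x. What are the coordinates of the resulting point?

Reflection across line y = x: (-7, 8) → (8, -7)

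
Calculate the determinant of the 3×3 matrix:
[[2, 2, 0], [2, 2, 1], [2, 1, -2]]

Expansion along first row:
det = 2·det([[2,1],[1,-2]]) - 2·det([[2,1],[2,-2]]) + 0·det([[2,2],[2,1]])
    = 2·(2·-2 - 1·1) - 2·(2·-2 - 1·2) + 0·(2·1 - 2·2)
    = 2·-5 - 2·-6 + 0·-2
    = -10 + 12 + 0 = 2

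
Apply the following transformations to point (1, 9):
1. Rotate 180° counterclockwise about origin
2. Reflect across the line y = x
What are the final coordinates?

Step 1: Rotate 180° → (-1, -9)
Step 2: Reflect across line y = x → (-9, -1)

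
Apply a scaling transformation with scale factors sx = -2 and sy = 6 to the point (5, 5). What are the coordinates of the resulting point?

Scaling matrix:
[[-2, 0], [0, 6]]
Result: (5 × -2, 5 × 6) = (-10, 30)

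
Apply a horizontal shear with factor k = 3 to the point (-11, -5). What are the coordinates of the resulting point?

Shear matrix for horizontal shear with factor k = 3:
[[1, 3], [0, 1]]
Result: (-11, -5) → (-26, -5)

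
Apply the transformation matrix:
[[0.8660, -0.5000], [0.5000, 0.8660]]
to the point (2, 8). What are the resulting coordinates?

Matrix multiplication:
[[0.8660, -0.5000], [0.5000, 0.8660]] × [2, 8]ᵀ
= [(0.8660)(2) + (-0.5000)(8), (0.5000)(2) + (0.8660)(8)]ᵀ
= [-2.2680, 7.9280]ᵀ
Result: (-2.2680, 7.9280)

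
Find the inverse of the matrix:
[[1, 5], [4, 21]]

For [[a,b],[c,d]], inverse = (1/det)·[[d,-b],[-c,a]]
det = (1)(21) - (5)(4) = 21 - 20 = 1
Inverse = [[21, -5], [-4, 1]]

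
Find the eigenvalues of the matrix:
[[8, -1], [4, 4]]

Characteristic equation: det(A - λI) = 0
λ² - (trace)λ + (det) = 0
trace = 8 + 4 = 12, det = (8)(4) - (-1)(4) = 36
λ² - (12)λ + (36) = 0
λ = (12 ± √((12)² - 4·(36))) / 2 = (12 ± √0) / 2
Solving: λ = 6, 6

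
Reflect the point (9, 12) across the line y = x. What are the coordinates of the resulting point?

Reflection across line y = x: (9, 12) → (12, 9)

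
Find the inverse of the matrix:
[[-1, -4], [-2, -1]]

For [[a,b],[c,d]], inverse = (1/det)·[[d,-b],[-c,a]]
det = (-1)(-1) - (-4)(-2) = 1 - 8 = -7
Inverse = (1/-7)·[[-1, 4], [2, -1]]
= [[1/7, -4/7], [-2/7, 1/7]]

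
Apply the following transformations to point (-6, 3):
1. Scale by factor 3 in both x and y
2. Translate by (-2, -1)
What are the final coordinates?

Step 1: Scale (-6, 3) by 3 → (-18, 9)
Step 2: Translate by (-2, -1) → (-20, 8)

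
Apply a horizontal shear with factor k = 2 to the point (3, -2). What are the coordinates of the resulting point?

Shear matrix for horizontal shear with factor k = 2:
[[1, 2], [0, 1]]
Result: (3, -2) → (-1, -2)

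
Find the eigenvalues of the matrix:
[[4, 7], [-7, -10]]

Characteristic equation: det(A - λI) = 0
λ² - (trace)λ + (det) = 0
trace = 4 + -10 = -6, det = (4)(-10) - (7)(-7) = 9
λ² - (-6)λ + (9) = 0
λ = (-6 ± √((-6)² - 4·(9))) / 2 = (-6 ± √0) / 2
Solving: λ = -3, -3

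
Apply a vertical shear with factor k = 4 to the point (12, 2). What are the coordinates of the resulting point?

Shear matrix for vertical shear with factor k = 4:
[[1, 0], [4, 1]]
Result: (12, 2) → (12, 50)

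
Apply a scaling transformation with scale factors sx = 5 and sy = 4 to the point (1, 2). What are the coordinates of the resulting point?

Scaling matrix:
[[5, 0], [0, 4]]
Result: (1 × 5, 2 × 4) = (5, 8)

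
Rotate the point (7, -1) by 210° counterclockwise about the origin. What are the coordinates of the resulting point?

Rotation matrix for 210°: [[cos 210°, -sin 210°], [sin 210°, cos 210°]] ≈ [[-0.866025, 0.500000], [-0.500000, -0.866025]]
[[-0.866025, 0.500000], [-0.500000, -0.866025]] × [7, -1]ᵀ ≈ [-6.5622, -2.6340]ᵀ
Result: (-6.5622, -2.6340)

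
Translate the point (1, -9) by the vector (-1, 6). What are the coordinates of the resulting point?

Translation by (-1, 6) (homogeneous matrix [[1, 0, -1], [0, 1, 6], [0, 0, 1]]):
x' = 1 + -1 = 0
y' = -9 + 6 = -3
Result: (0, -3)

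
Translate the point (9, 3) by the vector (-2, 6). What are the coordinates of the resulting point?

Translation by (-2, 6) (homogeneous matrix [[1, 0, -2], [0, 1, 6], [0, 0, 1]]):
x' = 9 + -2 = 7
y' = 3 + 6 = 9
Result: (7, 9)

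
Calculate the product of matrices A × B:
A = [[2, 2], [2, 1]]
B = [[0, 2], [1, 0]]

Matrix multiplication:
C[0][0] = 2×0 + 2×1 = 2
C[0][1] = 2×2 + 2×0 = 4
C[1][0] = 2×0 + 1×1 = 1
C[1][1] = 2×2 + 1×0 = 4
Result: [[2, 4], [1, 4]]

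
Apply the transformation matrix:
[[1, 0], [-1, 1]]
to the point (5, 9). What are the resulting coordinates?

Matrix multiplication:
[[1, 0], [-1, 1]] × [5, 9]ᵀ
= [(1)(5) + (0)(9), (-1)(5) + (1)(9)]ᵀ
= [5, 4]ᵀ
Result: (5, 4)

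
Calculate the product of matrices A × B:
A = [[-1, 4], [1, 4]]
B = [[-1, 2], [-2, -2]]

Matrix multiplication:
C[0][0] = -1×-1 + 4×-2 = -7
C[0][1] = -1×2 + 4×-2 = -10
C[1][0] = 1×-1 + 4×-2 = -9
C[1][1] = 1×2 + 4×-2 = -6
Result: [[-7, -10], [-9, -6]]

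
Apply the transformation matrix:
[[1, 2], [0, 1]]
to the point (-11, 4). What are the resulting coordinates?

Matrix multiplication:
[[1, 2], [0, 1]] × [-11, 4]ᵀ
= [(1)(-11) + (2)(4), (0)(-11) + (1)(4)]ᵀ
= [-3, 4]ᵀ
Result: (-3, 4)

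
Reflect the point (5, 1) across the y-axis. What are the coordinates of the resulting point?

Reflection across y-axis: (5, 1) → (-5, 1)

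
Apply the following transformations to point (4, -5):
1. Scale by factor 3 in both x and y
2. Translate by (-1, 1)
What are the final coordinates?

Step 1: Scale (4, -5) by 3 → (12, -15)
Step 2: Translate by (-1, 1) → (11, -14)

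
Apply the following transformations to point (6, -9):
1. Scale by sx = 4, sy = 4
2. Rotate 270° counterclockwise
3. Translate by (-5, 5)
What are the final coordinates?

Step 1: Scale → (24, -36)
Step 2: Rotate 270° → (-36, -24)
Step 3: Translate → (-41, -19)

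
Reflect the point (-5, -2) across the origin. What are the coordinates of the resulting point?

Reflection across origin: (-5, -2) → (5, 2)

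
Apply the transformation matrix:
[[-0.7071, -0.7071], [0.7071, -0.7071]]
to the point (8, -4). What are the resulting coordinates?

Matrix multiplication:
[[-0.7071, -0.7071], [0.7071, -0.7071]] × [8, -4]ᵀ
= [(-0.7071)(8) + (-0.7071)(-4), (0.7071)(8) + (-0.7071)(-4)]ᵀ
= [-2.8284, 8.4852]ᵀ
Result: (-2.8284, 8.4852)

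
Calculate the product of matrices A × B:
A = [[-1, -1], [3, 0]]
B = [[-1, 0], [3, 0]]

Matrix multiplication:
C[0][0] = -1×-1 + -1×3 = -2
C[0][1] = -1×0 + -1×0 = 0
C[1][0] = 3×-1 + 0×3 = -3
C[1][1] = 3×0 + 0×0 = 0
Result: [[-2, 0], [-3, 0]]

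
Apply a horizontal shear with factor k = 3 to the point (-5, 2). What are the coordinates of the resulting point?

Shear matrix for horizontal shear with factor k = 3:
[[1, 3], [0, 1]]
Result: (-5, 2) → (1, 2)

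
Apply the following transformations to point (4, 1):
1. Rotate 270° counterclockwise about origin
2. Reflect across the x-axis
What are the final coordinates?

Step 1: Rotate 270° → (1, -4)
Step 2: Reflect across x-axis → (1, 4)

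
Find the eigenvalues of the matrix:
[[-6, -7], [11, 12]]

Characteristic equation: det(A - λI) = 0
λ² - (trace)λ + (det) = 0
trace = -6 + 12 = 6, det = (-6)(12) - (-7)(11) = 5
λ² - (6)λ + (5) = 0
λ = (6 ± √((6)² - 4·(5))) / 2 = (6 ± √16) / 2
Solving: λ = 1, 5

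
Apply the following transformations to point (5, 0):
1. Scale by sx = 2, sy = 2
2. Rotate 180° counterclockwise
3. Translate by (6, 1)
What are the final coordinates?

Step 1: Scale → (10, 0)
Step 2: Rotate 180° → (-10, 0)
Step 3: Translate → (-4, 1)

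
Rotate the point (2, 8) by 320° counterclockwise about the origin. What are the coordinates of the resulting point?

Rotation matrix for 320°: [[cos 320°, -sin 320°], [sin 320°, cos 320°]] ≈ [[0.766044, 0.642788], [-0.642788, 0.766044]]
[[0.766044, 0.642788], [-0.642788, 0.766044]] × [2, 8]ᵀ ≈ [6.6744, 4.8428]ᵀ
Result: (6.6744, 4.8428)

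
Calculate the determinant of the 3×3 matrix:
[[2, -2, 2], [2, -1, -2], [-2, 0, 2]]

Expansion along first row:
det = 2·det([[-1,-2],[0,2]]) - -2·det([[2,-2],[-2,2]]) + 2·det([[2,-1],[-2,0]])
    = 2·(-1·2 - -2·0) - -2·(2·2 - -2·-2) + 2·(2·0 - -1·-2)
    = 2·-2 - -2·0 + 2·-2
    = -4 + 0 + -4 = -8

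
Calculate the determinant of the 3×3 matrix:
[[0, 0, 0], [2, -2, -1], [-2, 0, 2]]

Expansion along first row:
det = 0·det([[-2,-1],[0,2]]) - 0·det([[2,-1],[-2,2]]) + 0·det([[2,-2],[-2,0]])
    = 0·(-2·2 - -1·0) - 0·(2·2 - -1·-2) + 0·(2·0 - -2·-2)
    = 0·-4 - 0·2 + 0·-4
    = 0 + 0 + 0 = 0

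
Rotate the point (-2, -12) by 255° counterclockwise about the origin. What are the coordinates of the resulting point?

Rotation matrix for 255°: [[cos 255°, -sin 255°], [sin 255°, cos 255°]] ≈ [[-0.258819, 0.965926], [-0.965926, -0.258819]]
[[-0.258819, 0.965926], [-0.965926, -0.258819]] × [-2, -12]ᵀ ≈ [-11.0735, 5.0377]ᵀ
Result: (-11.0735, 5.0377)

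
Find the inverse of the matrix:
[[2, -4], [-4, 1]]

For [[a,b],[c,d]], inverse = (1/det)·[[d,-b],[-c,a]]
det = (2)(1) - (-4)(-4) = 2 - 16 = -14
Inverse = (1/-14)·[[1, 4], [4, 2]]
= [[-1/14, -2/7], [-2/7, -1/7]]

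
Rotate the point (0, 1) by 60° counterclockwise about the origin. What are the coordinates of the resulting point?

Rotation matrix for 60°: [[cos 60°, -sin 60°], [sin 60°, cos 60°]] ≈ [[0.500000, -0.866025], [0.866025, 0.500000]]
[[0.500000, -0.866025], [0.866025, 0.500000]] × [0, 1]ᵀ ≈ [-0.8660, 0.5000]ᵀ
Result: (-0.8660, 0.5000)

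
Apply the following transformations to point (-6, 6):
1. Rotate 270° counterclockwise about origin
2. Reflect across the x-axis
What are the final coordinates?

Step 1: Rotate 270° → (6, 6)
Step 2: Reflect across x-axis → (6, -6)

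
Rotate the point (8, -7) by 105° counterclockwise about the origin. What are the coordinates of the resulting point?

Rotation matrix for 105°: [[cos 105°, -sin 105°], [sin 105°, cos 105°]] ≈ [[-0.258819, -0.965926], [0.965926, -0.258819]]
[[-0.258819, -0.965926], [0.965926, -0.258819]] × [8, -7]ᵀ ≈ [4.6909, 9.5391]ᵀ
Result: (4.6909, 9.5391)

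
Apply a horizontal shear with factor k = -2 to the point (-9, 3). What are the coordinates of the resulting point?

Shear matrix for horizontal shear with factor k = -2:
[[1, -2], [0, 1]]
Result: (-9, 3) → (-15, 3)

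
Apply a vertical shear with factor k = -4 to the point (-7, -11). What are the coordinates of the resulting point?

Shear matrix for vertical shear with factor k = -4:
[[1, 0], [-4, 1]]
Result: (-7, -11) → (-7, 17)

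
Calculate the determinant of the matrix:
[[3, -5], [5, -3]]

For a 2×2 matrix [[a, b], [c, d]], det = ad - bc
det = (3)(-3) - (-5)(5) = -9 - -25 = 16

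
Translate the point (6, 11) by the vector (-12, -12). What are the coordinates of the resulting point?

Translation by (-12, -12) (homogeneous matrix [[1, 0, -12], [0, 1, -12], [0, 0, 1]]):
x' = 6 + -12 = -6
y' = 11 + -12 = -1
Result: (-6, -1)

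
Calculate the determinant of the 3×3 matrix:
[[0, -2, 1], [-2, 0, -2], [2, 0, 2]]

Expansion along first row:
det = 0·det([[0,-2],[0,2]]) - -2·det([[-2,-2],[2,2]]) + 1·det([[-2,0],[2,0]])
    = 0·(0·2 - -2·0) - -2·(-2·2 - -2·2) + 1·(-2·0 - 0·2)
    = 0·0 - -2·0 + 1·0
    = 0 + 0 + 0 = 0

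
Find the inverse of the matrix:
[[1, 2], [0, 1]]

For [[a,b],[c,d]], inverse = (1/det)·[[d,-b],[-c,a]]
det = (1)(1) - (2)(0) = 1 - 0 = 1
Inverse = [[1, -2], [0, 1]]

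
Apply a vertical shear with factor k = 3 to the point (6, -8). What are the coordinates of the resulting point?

Shear matrix for vertical shear with factor k = 3:
[[1, 0], [3, 1]]
Result: (6, -8) → (6, 10)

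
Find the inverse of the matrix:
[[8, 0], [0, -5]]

For [[a,b],[c,d]], inverse = (1/det)·[[d,-b],[-c,a]]
det = (8)(-5) - (0)(0) = -40 - 0 = -40
Inverse = (1/-40)·[[-5, 0], [0, 8]]
= [[1/8, 0], [0, -1/5]]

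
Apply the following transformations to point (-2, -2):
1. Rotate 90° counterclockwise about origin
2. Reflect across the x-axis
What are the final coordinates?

Step 1: Rotate 90° → (2, -2)
Step 2: Reflect across x-axis → (2, 2)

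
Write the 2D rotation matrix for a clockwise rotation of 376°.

Rotation matrix formula: [[cos θ, -sin θ], [sin θ, cos θ]]
A clockwise rotation by 376° is equivalent to a counterclockwise rotation by -376°.
For θ = -376°:
cos(-376°) = 0.9613
sin(-376°) = -0.2756
Result: [[0.9613, 0.2756], [-0.2756, 0.9613]]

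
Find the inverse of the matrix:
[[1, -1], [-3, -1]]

For [[a,b],[c,d]], inverse = (1/det)·[[d,-b],[-c,a]]
det = (1)(-1) - (-1)(-3) = -1 - 3 = -4
Inverse = (1/-4)·[[-1, 1], [3, 1]]
= [[1/4, -1/4], [-3/4, -1/4]]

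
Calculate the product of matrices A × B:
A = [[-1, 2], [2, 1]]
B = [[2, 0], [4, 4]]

Matrix multiplication:
C[0][0] = -1×2 + 2×4 = 6
C[0][1] = -1×0 + 2×4 = 8
C[1][0] = 2×2 + 1×4 = 8
C[1][1] = 2×0 + 1×4 = 4
Result: [[6, 8], [8, 4]]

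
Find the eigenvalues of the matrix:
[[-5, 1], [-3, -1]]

Characteristic equation: det(A - λI) = 0
λ² - (trace)λ + (det) = 0
trace = -5 + -1 = -6, det = (-5)(-1) - (1)(-3) = 8
λ² - (-6)λ + (8) = 0
λ = (-6 ± √((-6)² - 4·(8))) / 2 = (-6 ± √4) / 2
Solving: λ = -4, -2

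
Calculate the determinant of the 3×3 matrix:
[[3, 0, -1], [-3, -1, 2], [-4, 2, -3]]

Expansion along first row:
det = 3·det([[-1,2],[2,-3]]) - 0·det([[-3,2],[-4,-3]]) + -1·det([[-3,-1],[-4,2]])
    = 3·(-1·-3 - 2·2) - 0·(-3·-3 - 2·-4) + -1·(-3·2 - -1·-4)
    = 3·-1 - 0·17 + -1·-10
    = -3 + 0 + 10 = 7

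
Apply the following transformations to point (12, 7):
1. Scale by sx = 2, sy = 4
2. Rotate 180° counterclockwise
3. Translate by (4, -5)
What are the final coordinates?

Step 1: Scale → (24, 28)
Step 2: Rotate 180° → (-24, -28)
Step 3: Translate → (-20, -33)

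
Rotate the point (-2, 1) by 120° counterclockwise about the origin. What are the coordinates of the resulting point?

Rotation matrix for 120°: [[cos 120°, -sin 120°], [sin 120°, cos 120°]] ≈ [[-0.500000, -0.866025], [0.866025, -0.500000]]
[[-0.500000, -0.866025], [0.866025, -0.500000]] × [-2, 1]ᵀ ≈ [0.1340, -2.2321]ᵀ
Result: (0.1340, -2.2321)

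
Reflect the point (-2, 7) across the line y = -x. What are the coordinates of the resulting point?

Reflection across line y = -x: (-2, 7) → (-7, 2)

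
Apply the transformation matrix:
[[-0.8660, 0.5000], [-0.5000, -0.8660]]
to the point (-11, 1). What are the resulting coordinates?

Matrix multiplication:
[[-0.8660, 0.5000], [-0.5000, -0.8660]] × [-11, 1]ᵀ
= [(-0.8660)(-11) + (0.5000)(1), (-0.5000)(-11) + (-0.8660)(1)]ᵀ
= [10.0260, 4.6340]ᵀ
Result: (10.0260, 4.6340)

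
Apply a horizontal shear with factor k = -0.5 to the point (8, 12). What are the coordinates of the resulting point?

Shear matrix for horizontal shear with factor k = -0.5:
[[1, -0.50], [0, 1]]
Result: (8, 12) → (2, 12)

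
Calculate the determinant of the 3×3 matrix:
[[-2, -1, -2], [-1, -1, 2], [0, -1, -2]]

Expansion along first row:
det = -2·det([[-1,2],[-1,-2]]) - -1·det([[-1,2],[0,-2]]) + -2·det([[-1,-1],[0,-1]])
    = -2·(-1·-2 - 2·-1) - -1·(-1·-2 - 2·0) + -2·(-1·-1 - -1·0)
    = -2·4 - -1·2 + -2·1
    = -8 + 2 + -2 = -8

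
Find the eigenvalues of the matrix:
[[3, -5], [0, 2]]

Characteristic equation: det(A - λI) = 0
λ² - (trace)λ + (det) = 0
trace = 3 + 2 = 5, det = (3)(2) - (-5)(0) = 6
λ² - (5)λ + (6) = 0
λ = (5 ± √((5)² - 4·(6))) / 2 = (5 ± √1) / 2
Solving: λ = 2, 3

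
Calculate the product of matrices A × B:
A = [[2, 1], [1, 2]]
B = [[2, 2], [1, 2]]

Matrix multiplication:
C[0][0] = 2×2 + 1×1 = 5
C[0][1] = 2×2 + 1×2 = 6
C[1][0] = 1×2 + 2×1 = 4
C[1][1] = 1×2 + 2×2 = 6
Result: [[5, 6], [4, 6]]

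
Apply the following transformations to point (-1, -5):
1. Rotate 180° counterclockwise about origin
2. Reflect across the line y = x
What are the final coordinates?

Step 1: Rotate 180° → (1, 5)
Step 2: Reflect across line y = x → (5, 1)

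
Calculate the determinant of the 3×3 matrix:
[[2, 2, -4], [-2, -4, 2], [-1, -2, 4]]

Expansion along first row:
det = 2·det([[-4,2],[-2,4]]) - 2·det([[-2,2],[-1,4]]) + -4·det([[-2,-4],[-1,-2]])
    = 2·(-4·4 - 2·-2) - 2·(-2·4 - 2·-1) + -4·(-2·-2 - -4·-1)
    = 2·-12 - 2·-6 + -4·0
    = -24 + 12 + 0 = -12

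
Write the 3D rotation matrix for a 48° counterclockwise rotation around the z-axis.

Rotation matrix for counterclockwise 48° around z-axis:
cos(48°) = 0.6691, sin(48°) = 0.7431
Result: [[0.6691, -0.7431, 0], [0.7431, 0.6691, 0], [0, 0, 1]]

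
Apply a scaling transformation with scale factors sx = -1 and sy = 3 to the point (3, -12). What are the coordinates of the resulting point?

Scaling matrix:
[[-1, 0], [0, 3]]
Result: (3 × -1, -12 × 3) = (-3, -36)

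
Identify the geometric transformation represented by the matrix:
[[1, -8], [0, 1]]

This matrix represents: horizontal shear with factor -8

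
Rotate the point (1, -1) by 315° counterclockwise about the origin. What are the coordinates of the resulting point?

Rotation matrix for 315°: [[cos 315°, -sin 315°], [sin 315°, cos 315°]] ≈ [[0.707107, 0.707107], [-0.707107, 0.707107]]
[[0.707107, 0.707107], [-0.707107, 0.707107]] × [1, -1]ᵀ ≈ [0, -1.4142]ᵀ
Result: (0, -1.4142)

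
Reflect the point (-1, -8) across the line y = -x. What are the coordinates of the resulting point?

Reflection across line y = -x: (-1, -8) → (8, 1)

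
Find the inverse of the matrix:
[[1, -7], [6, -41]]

For [[a,b],[c,d]], inverse = (1/det)·[[d,-b],[-c,a]]
det = (1)(-41) - (-7)(6) = -41 - -42 = 1
Inverse = [[-41, 7], [-6, 1]]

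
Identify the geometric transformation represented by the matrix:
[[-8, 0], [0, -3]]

This matrix represents: non-uniform scaling by sx = -8, sy = -3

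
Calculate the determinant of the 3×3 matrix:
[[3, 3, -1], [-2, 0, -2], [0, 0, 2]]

Expansion along first row:
det = 3·det([[0,-2],[0,2]]) - 3·det([[-2,-2],[0,2]]) + -1·det([[-2,0],[0,0]])
    = 3·(0·2 - -2·0) - 3·(-2·2 - -2·0) + -1·(-2·0 - 0·0)
    = 3·0 - 3·-4 + -1·0
    = 0 + 12 + 0 = 12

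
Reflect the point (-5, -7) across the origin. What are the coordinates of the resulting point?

Reflection across origin: (-5, -7) → (5, 7)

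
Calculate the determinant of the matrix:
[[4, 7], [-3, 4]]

For a 2×2 matrix [[a, b], [c, d]], det = ad - bc
det = (4)(4) - (7)(-3) = 16 - -21 = 37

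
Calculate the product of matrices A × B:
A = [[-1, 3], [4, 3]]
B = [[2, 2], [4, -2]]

Matrix multiplication:
C[0][0] = -1×2 + 3×4 = 10
C[0][1] = -1×2 + 3×-2 = -8
C[1][0] = 4×2 + 3×4 = 20
C[1][1] = 4×2 + 3×-2 = 2
Result: [[10, -8], [20, 2]]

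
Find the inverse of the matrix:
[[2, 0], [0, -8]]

For [[a,b],[c,d]], inverse = (1/det)·[[d,-b],[-c,a]]
det = (2)(-8) - (0)(0) = -16 - 0 = -16
Inverse = (1/-16)·[[-8, 0], [0, 2]]
= [[1/2, 0], [0, -1/8]]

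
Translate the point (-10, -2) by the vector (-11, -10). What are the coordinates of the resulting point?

Translation by (-11, -10) (homogeneous matrix [[1, 0, -11], [0, 1, -10], [0, 0, 1]]):
x' = -10 + -11 = -21
y' = -2 + -10 = -12
Result: (-21, -12)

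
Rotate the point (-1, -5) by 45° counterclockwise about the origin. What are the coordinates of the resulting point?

Rotation matrix for 45°: [[cos 45°, -sin 45°], [sin 45°, cos 45°]] ≈ [[0.707107, -0.707107], [0.707107, 0.707107]]
[[0.707107, -0.707107], [0.707107, 0.707107]] × [-1, -5]ᵀ ≈ [2.8284, -4.2426]ᵀ
Result: (2.8284, -4.2426)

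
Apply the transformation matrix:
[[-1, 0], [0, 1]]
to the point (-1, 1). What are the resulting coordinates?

Matrix multiplication:
[[-1, 0], [0, 1]] × [-1, 1]ᵀ
= [(-1)(-1) + (0)(1), (0)(-1) + (1)(1)]ᵀ
= [1, 1]ᵀ
Result: (1, 1)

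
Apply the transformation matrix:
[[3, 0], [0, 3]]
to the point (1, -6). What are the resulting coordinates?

Matrix multiplication:
[[3, 0], [0, 3]] × [1, -6]ᵀ
= [(3)(1) + (0)(-6), (0)(1) + (3)(-6)]ᵀ
= [3, -18]ᵀ
Result: (3, -18)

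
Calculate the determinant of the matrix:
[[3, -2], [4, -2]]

For a 2×2 matrix [[a, b], [c, d]], det = ad - bc
det = (3)(-2) - (-2)(4) = -6 - -8 = 2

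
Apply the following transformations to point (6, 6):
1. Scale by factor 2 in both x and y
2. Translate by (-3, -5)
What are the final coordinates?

Step 1: Scale (6, 6) by 2 → (12, 12)
Step 2: Translate by (-3, -5) → (9, 7)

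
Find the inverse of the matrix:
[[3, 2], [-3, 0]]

For [[a,b],[c,d]], inverse = (1/det)·[[d,-b],[-c,a]]
det = (3)(0) - (2)(-3) = 0 - -6 = 6
Inverse = (1/6)·[[0, -2], [3, 3]]
= [[0, -1/3], [1/2, 1/2]]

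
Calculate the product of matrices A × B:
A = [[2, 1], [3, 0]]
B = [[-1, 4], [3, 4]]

Matrix multiplication:
C[0][0] = 2×-1 + 1×3 = 1
C[0][1] = 2×4 + 1×4 = 12
C[1][0] = 3×-1 + 0×3 = -3
C[1][1] = 3×4 + 0×4 = 12
Result: [[1, 12], [-3, 12]]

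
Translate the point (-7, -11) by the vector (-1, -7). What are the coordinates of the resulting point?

Translation by (-1, -7) (homogeneous matrix [[1, 0, -1], [0, 1, -7], [0, 0, 1]]):
x' = -7 + -1 = -8
y' = -11 + -7 = -18
Result: (-8, -18)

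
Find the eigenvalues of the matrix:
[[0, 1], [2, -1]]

Characteristic equation: det(A - λI) = 0
λ² - (trace)λ + (det) = 0
trace = 0 + -1 = -1, det = (0)(-1) - (1)(2) = -2
λ² - (-1)λ + (-2) = 0
λ = (-1 ± √((-1)² - 4·(-2))) / 2 = (-1 ± √9) / 2
Solving: λ = -2, 1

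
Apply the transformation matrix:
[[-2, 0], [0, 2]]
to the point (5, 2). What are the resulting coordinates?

Matrix multiplication:
[[-2, 0], [0, 2]] × [5, 2]ᵀ
= [(-2)(5) + (0)(2), (0)(5) + (2)(2)]ᵀ
= [-10, 4]ᵀ
Result: (-10, 4)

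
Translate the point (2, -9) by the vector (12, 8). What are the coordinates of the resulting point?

Translation by (12, 8) (homogeneous matrix [[1, 0, 12], [0, 1, 8], [0, 0, 1]]):
x' = 2 + 12 = 14
y' = -9 + 8 = -1
Result: (14, -1)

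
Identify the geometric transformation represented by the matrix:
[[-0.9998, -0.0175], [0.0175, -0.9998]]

This matrix represents: rotation by 179° counterclockwise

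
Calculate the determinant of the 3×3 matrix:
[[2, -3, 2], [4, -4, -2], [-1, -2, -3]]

Expansion along first row:
det = 2·det([[-4,-2],[-2,-3]]) - -3·det([[4,-2],[-1,-3]]) + 2·det([[4,-4],[-1,-2]])
    = 2·(-4·-3 - -2·-2) - -3·(4·-3 - -2·-1) + 2·(4·-2 - -4·-1)
    = 2·8 - -3·-14 + 2·-12
    = 16 + -42 + -24 = -50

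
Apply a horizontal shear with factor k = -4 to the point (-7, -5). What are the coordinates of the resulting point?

Shear matrix for horizontal shear with factor k = -4:
[[1, -4], [0, 1]]
Result: (-7, -5) → (13, -5)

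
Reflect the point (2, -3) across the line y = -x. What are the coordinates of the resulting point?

Reflection across line y = -x: (2, -3) → (3, -2)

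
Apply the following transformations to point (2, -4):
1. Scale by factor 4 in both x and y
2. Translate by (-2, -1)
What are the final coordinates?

Step 1: Scale (2, -4) by 4 → (8, -16)
Step 2: Translate by (-2, -1) → (6, -17)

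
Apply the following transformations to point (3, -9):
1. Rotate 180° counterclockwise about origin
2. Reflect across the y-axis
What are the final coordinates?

Step 1: Rotate 180° → (-3, 9)
Step 2: Reflect across y-axis → (3, 9)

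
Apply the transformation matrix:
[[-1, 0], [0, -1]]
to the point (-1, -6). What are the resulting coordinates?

Matrix multiplication:
[[-1, 0], [0, -1]] × [-1, -6]ᵀ
= [(-1)(-1) + (0)(-6), (0)(-1) + (-1)(-6)]ᵀ
= [1, 6]ᵀ
Result: (1, 6)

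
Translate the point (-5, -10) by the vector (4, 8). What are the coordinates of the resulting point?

Translation by (4, 8) (homogeneous matrix [[1, 0, 4], [0, 1, 8], [0, 0, 1]]):
x' = -5 + 4 = -1
y' = -10 + 8 = -2
Result: (-1, -2)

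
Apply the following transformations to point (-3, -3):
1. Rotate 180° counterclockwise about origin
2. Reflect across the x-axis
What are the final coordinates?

Step 1: Rotate 180° → (3, 3)
Step 2: Reflect across x-axis → (3, -3)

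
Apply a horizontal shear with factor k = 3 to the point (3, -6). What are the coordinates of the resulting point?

Shear matrix for horizontal shear with factor k = 3:
[[1, 3], [0, 1]]
Result: (3, -6) → (-15, -6)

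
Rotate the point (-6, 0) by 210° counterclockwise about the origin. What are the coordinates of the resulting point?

Rotation matrix for 210°: [[cos 210°, -sin 210°], [sin 210°, cos 210°]] ≈ [[-0.866025, 0.500000], [-0.500000, -0.866025]]
[[-0.866025, 0.500000], [-0.500000, -0.866025]] × [-6, 0]ᵀ ≈ [5.1962, 3]ᵀ
Result: (5.1962, 3)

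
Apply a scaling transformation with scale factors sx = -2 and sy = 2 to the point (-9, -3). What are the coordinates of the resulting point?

Scaling matrix:
[[-2, 0], [0, 2]]
Result: (-9 × -2, -3 × 2) = (18, -6)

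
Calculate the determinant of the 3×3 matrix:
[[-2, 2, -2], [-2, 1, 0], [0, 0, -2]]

Expansion along first row:
det = -2·det([[1,0],[0,-2]]) - 2·det([[-2,0],[0,-2]]) + -2·det([[-2,1],[0,0]])
    = -2·(1·-2 - 0·0) - 2·(-2·-2 - 0·0) + -2·(-2·0 - 1·0)
    = -2·-2 - 2·4 + -2·0
    = 4 + -8 + 0 = -4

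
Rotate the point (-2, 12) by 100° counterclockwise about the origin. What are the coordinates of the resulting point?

Rotation matrix for 100°: [[cos 100°, -sin 100°], [sin 100°, cos 100°]] ≈ [[-0.173648, -0.984808], [0.984808, -0.173648]]
[[-0.173648, -0.984808], [0.984808, -0.173648]] × [-2, 12]ᵀ ≈ [-11.4704, -4.0534]ᵀ
Result: (-11.4704, -4.0534)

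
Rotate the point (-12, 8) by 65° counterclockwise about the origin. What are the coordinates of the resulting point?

Rotation matrix for 65°: [[cos 65°, -sin 65°], [sin 65°, cos 65°]] ≈ [[0.422618, -0.906308], [0.906308, 0.422618]]
[[0.422618, -0.906308], [0.906308, 0.422618]] × [-12, 8]ᵀ ≈ [-12.3219, -7.4947]ᵀ
Result: (-12.3219, -7.4947)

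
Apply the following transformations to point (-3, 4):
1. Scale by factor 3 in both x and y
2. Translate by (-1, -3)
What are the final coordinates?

Step 1: Scale (-3, 4) by 3 → (-9, 12)
Step 2: Translate by (-1, -3) → (-10, 9)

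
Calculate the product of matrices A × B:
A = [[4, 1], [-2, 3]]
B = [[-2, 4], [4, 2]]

Matrix multiplication:
C[0][0] = 4×-2 + 1×4 = -4
C[0][1] = 4×4 + 1×2 = 18
C[1][0] = -2×-2 + 3×4 = 16
C[1][1] = -2×4 + 3×2 = -2
Result: [[-4, 18], [16, -2]]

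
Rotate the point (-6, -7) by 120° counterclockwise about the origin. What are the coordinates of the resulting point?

Rotation matrix for 120°: [[cos 120°, -sin 120°], [sin 120°, cos 120°]] ≈ [[-0.500000, -0.866025], [0.866025, -0.500000]]
[[-0.500000, -0.866025], [0.866025, -0.500000]] × [-6, -7]ᵀ ≈ [9.0622, -1.6962]ᵀ
Result: (9.0622, -1.6962)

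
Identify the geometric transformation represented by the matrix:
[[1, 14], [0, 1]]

This matrix represents: horizontal shear with factor 14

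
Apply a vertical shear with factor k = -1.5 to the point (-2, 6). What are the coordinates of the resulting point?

Shear matrix for vertical shear with factor k = -1.5:
[[1, 0], [-1.50, 1]]
Result: (-2, 6) → (-2, 9)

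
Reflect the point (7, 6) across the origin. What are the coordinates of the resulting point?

Reflection across origin: (7, 6) → (-7, -6)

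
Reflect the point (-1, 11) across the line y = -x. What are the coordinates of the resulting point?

Reflection across line y = -x: (-1, 11) → (-11, 1)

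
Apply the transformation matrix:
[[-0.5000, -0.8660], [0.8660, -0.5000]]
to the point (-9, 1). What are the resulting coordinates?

Matrix multiplication:
[[-0.5000, -0.8660], [0.8660, -0.5000]] × [-9, 1]ᵀ
= [(-0.5000)(-9) + (-0.8660)(1), (0.8660)(-9) + (-0.5000)(1)]ᵀ
= [3.6340, -8.2940]ᵀ
Result: (3.6340, -8.2940)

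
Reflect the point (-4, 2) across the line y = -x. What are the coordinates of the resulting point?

Reflection across line y = -x: (-4, 2) → (-2, 4)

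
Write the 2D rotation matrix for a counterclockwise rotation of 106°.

Rotation matrix formula: [[cos θ, -sin θ], [sin θ, cos θ]]
For θ = 106°:
cos(106°) = -0.2756
sin(106°) = 0.9613
Result: [[-0.2756, -0.9613], [0.9613, -0.2756]]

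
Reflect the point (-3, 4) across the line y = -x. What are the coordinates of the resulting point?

Reflection across line y = -x: (-3, 4) → (-4, 3)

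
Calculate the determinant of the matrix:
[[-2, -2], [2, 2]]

For a 2×2 matrix [[a, b], [c, d]], det = ad - bc
det = (-2)(2) - (-2)(2) = -4 - -4 = 0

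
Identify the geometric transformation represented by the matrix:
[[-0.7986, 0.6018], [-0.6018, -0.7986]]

This matrix represents: rotation by 217° counterclockwise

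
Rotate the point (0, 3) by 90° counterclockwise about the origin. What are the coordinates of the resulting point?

Rotation matrix for 90°: [[cos 90°, -sin 90°], [sin 90°, cos 90°]] = [[0, -1], [1, 0]]
[[0, -1], [1, 0]] × [0, 3]ᵀ = [-3, 0]ᵀ
Result: (-3, 0)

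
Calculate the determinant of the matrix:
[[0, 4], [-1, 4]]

For a 2×2 matrix [[a, b], [c, d]], det = ad - bc
det = (0)(4) - (4)(-1) = 0 - -4 = 4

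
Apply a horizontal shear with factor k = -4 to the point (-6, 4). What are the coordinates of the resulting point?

Shear matrix for horizontal shear with factor k = -4:
[[1, -4], [0, 1]]
Result: (-6, 4) → (-22, 4)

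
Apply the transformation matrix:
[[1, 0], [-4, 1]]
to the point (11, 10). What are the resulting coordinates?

Matrix multiplication:
[[1, 0], [-4, 1]] × [11, 10]ᵀ
= [(1)(11) + (0)(10), (-4)(11) + (1)(10)]ᵀ
= [11, -34]ᵀ
Result: (11, -34)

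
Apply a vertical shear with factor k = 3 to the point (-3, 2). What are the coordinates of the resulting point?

Shear matrix for vertical shear with factor k = 3:
[[1, 0], [3, 1]]
Result: (-3, 2) → (-3, -7)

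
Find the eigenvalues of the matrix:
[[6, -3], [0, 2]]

Characteristic equation: det(A - λI) = 0
λ² - (trace)λ + (det) = 0
trace = 6 + 2 = 8, det = (6)(2) - (-3)(0) = 12
λ² - (8)λ + (12) = 0
λ = (8 ± √((8)² - 4·(12))) / 2 = (8 ± √16) / 2
Solving: λ = 2, 6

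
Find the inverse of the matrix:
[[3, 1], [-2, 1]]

For [[a,b],[c,d]], inverse = (1/det)·[[d,-b],[-c,a]]
det = (3)(1) - (1)(-2) = 3 - -2 = 5
Inverse = (1/5)·[[1, -1], [2, 3]]
= [[1/5, -1/5], [2/5, 3/5]]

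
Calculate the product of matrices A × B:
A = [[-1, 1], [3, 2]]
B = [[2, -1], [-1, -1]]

Matrix multiplication:
C[0][0] = -1×2 + 1×-1 = -3
C[0][1] = -1×-1 + 1×-1 = 0
C[1][0] = 3×2 + 2×-1 = 4
C[1][1] = 3×-1 + 2×-1 = -5
Result: [[-3, 0], [4, -5]]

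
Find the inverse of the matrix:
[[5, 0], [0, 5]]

For [[a,b],[c,d]], inverse = (1/det)·[[d,-b],[-c,a]]
det = (5)(5) - (0)(0) = 25 - 0 = 25
Inverse = (1/25)·[[5, 0], [0, 5]]
= [[1/5, 0], [0, 1/5]]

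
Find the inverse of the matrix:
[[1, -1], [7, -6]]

For [[a,b],[c,d]], inverse = (1/det)·[[d,-b],[-c,a]]
det = (1)(-6) - (-1)(7) = -6 - -7 = 1
Inverse = [[-6, 1], [-7, 1]]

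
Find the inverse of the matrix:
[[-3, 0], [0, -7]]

For [[a,b],[c,d]], inverse = (1/det)·[[d,-b],[-c,a]]
det = (-3)(-7) - (0)(0) = 21 - 0 = 21
Inverse = (1/21)·[[-7, 0], [0, -3]]
= [[-1/3, 0], [0, -1/7]]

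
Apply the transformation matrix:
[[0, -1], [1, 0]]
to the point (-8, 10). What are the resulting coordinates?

Matrix multiplication:
[[0, -1], [1, 0]] × [-8, 10]ᵀ
= [(0)(-8) + (-1)(10), (1)(-8) + (0)(10)]ᵀ
= [-10, -8]ᵀ
Result: (-10, -8)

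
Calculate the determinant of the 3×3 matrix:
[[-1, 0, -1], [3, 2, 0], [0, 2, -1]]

Expansion along first row:
det = -1·det([[2,0],[2,-1]]) - 0·det([[3,0],[0,-1]]) + -1·det([[3,2],[0,2]])
    = -1·(2·-1 - 0·2) - 0·(3·-1 - 0·0) + -1·(3·2 - 2·0)
    = -1·-2 - 0·-3 + -1·6
    = 2 + 0 + -6 = -4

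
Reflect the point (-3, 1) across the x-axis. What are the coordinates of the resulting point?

Reflection across x-axis: (-3, 1) → (-3, -1)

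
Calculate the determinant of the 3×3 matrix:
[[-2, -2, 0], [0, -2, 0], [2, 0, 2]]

Expansion along first row:
det = -2·det([[-2,0],[0,2]]) - -2·det([[0,0],[2,2]]) + 0·det([[0,-2],[2,0]])
    = -2·(-2·2 - 0·0) - -2·(0·2 - 0·2) + 0·(0·0 - -2·2)
    = -2·-4 - -2·0 + 0·4
    = 8 + 0 + 0 = 8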